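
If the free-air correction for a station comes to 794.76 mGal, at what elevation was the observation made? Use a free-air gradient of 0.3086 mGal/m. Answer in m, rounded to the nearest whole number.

h = 794.76 / 0.3086 = 2575.37 m

2575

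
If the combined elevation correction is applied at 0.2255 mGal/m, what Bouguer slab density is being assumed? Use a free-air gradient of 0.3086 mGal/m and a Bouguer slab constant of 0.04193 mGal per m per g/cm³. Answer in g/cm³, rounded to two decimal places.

1.98

0.2255 = 0.3086 − 0.04193 × ρ
ρ = (0.3086 − 0.2255) / 0.04193 = 1.98 g/cm³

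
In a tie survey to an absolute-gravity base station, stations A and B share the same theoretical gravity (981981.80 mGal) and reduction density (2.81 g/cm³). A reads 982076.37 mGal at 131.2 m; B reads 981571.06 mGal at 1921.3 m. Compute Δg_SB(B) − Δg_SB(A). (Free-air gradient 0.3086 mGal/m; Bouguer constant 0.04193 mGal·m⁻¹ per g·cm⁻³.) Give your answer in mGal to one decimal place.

Δg_SB(A) = 982076.37 − 981981.80 + 0.3086×131.2 − 0.04193×2.81×131.2 = 119.60 mGal
Δg_SB(B) = 981571.06 − 981981.80 + 0.3086×1921.3 − 0.04193×2.81×1921.3 = -44.20 mGal
Difference = -44.20 − (119.60) = -163.80 mGal

-163.8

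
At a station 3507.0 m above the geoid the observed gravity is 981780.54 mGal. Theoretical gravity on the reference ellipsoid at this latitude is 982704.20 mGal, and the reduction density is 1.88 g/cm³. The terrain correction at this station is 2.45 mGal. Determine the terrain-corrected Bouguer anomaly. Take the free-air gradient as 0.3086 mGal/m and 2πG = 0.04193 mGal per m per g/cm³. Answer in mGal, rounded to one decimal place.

Free-air correction = 0.3086 × 3507.0 = 1082.26 mGal
Free-air anomaly = 981780.54 − 982704.20 + (1082.26) = 158.60 mGal
Bouguer slab correction = 0.04193 × 1.88 × 3507.0 = 276.45 mGal
Simple Bouguer anomaly = 158.60 − (276.45) = -117.85 mGal
Complete Bouguer anomaly = -117.85 + 2.45 = -115.40 mGal

-115.4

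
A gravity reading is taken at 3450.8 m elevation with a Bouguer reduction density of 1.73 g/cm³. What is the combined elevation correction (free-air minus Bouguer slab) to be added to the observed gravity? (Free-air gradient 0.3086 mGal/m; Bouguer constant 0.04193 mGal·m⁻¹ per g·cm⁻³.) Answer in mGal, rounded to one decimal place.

814.6

Combined gradient = 0.3086 − 0.04193 × 1.73 = 0.2360611 mGal/m
Combined elevation correction = 0.2360611 × 3450.8 = 814.6 mGal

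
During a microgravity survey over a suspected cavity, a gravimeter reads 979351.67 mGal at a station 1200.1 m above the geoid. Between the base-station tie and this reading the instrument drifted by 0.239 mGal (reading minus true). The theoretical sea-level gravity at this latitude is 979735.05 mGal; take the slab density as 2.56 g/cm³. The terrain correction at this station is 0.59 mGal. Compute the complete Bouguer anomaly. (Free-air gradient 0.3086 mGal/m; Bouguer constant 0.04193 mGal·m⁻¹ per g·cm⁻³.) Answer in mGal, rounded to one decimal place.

-141.5

Drift-corrected reading = 979351.67 − (0.239) = 979351.431 mGal
Free-air correction = 0.3086 × 1200.1 = 370.35 mGal
Free-air anomaly = 979351.431 − 979735.05 + (370.35) = -13.269 mGal
Bouguer slab correction = 0.04193 × 2.56 × 1200.1 = 128.82 mGal
Simple Bouguer anomaly = -13.269 − (128.82) = -142.089 mGal
Complete Bouguer anomaly = -142.089 + 0.59 = -141.499 mGal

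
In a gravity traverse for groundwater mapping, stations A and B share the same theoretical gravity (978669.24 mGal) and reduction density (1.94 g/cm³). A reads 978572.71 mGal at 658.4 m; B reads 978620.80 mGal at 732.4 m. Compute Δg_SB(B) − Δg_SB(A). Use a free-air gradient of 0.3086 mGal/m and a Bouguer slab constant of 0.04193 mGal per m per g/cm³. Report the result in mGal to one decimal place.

Δg_SB(A) = 978572.71 − 978669.24 + 0.3086×658.4 − 0.04193×1.94×658.4 = 53.10 mGal
Δg_SB(B) = 978620.80 − 978669.24 + 0.3086×732.4 − 0.04193×1.94×732.4 = 118.00 mGal
Difference = 118.00 − (53.10) = 64.90 mGal

64.9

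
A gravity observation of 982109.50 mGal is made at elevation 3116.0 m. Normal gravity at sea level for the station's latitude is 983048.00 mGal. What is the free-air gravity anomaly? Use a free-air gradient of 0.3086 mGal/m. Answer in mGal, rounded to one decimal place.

23.1

Free-air correction = 0.3086 × 3116.0 = 961.60 mGal
Free-air anomaly = 982109.50 − 983048.00 + (961.60) = 23.10 mGal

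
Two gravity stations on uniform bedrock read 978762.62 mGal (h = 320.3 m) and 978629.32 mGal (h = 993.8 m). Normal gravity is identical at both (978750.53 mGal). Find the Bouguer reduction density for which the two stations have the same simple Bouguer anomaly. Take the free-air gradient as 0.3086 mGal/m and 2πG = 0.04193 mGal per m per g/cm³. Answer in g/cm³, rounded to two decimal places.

2.64

Δg_obs = 978629.32 − 978762.62 = -133.30 mGal over Δh = 993.8 − 320.3 = 673.5 m
Equal Bouguer anomalies ⇒ Δg_obs + (0.3086 − 0.04193ρ)·Δh = 0
0.3086 − 0.04193ρ = −Δg_obs/Δh = 0.19792
ρ = (0.3086 − 0.19792) / 0.04193 = 2.64 g/cm³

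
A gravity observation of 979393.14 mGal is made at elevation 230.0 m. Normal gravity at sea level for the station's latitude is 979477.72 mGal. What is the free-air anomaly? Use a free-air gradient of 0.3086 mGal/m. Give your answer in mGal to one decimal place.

Free-air correction = 0.3086 × 230.0 = 70.98 mGal
Free-air anomaly = 979393.14 − 979477.72 + (70.98) = -13.60 mGal

-13.6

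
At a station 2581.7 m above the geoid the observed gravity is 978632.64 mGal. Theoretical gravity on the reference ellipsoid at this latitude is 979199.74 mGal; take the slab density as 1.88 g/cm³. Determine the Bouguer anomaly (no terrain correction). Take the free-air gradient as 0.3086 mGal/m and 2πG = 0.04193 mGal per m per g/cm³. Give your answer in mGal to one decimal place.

26.1

Free-air correction = 0.3086 × 2581.7 = 796.71 mGal
Free-air anomaly = 978632.64 − 979199.74 + (796.71) = 229.61 mGal
Bouguer slab correction = 0.04193 × 1.88 × 2581.7 = 203.51 mGal
Simple Bouguer anomaly = 229.61 − (203.51) = 26.10 mGal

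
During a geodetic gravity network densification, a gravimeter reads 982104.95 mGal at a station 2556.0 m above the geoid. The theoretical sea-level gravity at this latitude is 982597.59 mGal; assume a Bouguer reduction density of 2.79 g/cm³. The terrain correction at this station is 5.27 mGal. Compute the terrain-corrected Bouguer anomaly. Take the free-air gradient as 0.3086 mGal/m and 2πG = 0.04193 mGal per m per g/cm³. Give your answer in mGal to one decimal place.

Free-air correction = 0.3086 × 2556.0 = 788.78 mGal
Free-air anomaly = 982104.95 − 982597.59 + (788.78) = 296.14 mGal
Bouguer slab correction = 0.04193 × 2.79 × 2556.0 = 299.01 mGal
Simple Bouguer anomaly = 296.14 − (299.01) = -2.87 mGal
Complete Bouguer anomaly = -2.87 + 5.27 = 2.40 mGal

2.4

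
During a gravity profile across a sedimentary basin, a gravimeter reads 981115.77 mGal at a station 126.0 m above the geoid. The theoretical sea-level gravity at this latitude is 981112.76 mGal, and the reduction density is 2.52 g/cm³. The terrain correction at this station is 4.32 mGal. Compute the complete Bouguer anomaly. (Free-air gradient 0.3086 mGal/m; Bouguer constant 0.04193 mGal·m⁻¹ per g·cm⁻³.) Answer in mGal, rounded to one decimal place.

Free-air correction = 0.3086 × 126.0 = 38.88 mGal
Free-air anomaly = 981115.77 − 981112.76 + (38.88) = 41.89 mGal
Bouguer slab correction = 0.04193 × 2.52 × 126.0 = 13.31 mGal
Simple Bouguer anomaly = 41.89 − (13.31) = 28.58 mGal
Complete Bouguer anomaly = 28.58 + 4.32 = 32.90 mGal

32.9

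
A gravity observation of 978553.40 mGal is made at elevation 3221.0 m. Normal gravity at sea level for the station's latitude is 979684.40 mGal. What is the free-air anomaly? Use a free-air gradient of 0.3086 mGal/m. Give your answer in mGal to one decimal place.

Free-air correction = 0.3086 × 3221.0 = 994.00 mGal
Free-air anomaly = 978553.40 − 979684.40 + (994.00) = -137.00 mGal

-137.0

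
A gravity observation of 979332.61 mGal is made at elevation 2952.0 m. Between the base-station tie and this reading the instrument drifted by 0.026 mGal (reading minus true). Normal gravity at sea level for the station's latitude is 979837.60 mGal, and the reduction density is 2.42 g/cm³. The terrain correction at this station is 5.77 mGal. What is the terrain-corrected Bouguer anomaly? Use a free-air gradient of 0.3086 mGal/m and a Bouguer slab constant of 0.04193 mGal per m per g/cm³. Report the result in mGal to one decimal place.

112.2

Drift-corrected reading = 979332.61 − (0.026) = 979332.584 mGal
Free-air correction = 0.3086 × 2952.0 = 910.99 mGal
Free-air anomaly = 979332.584 − 979837.60 + (910.99) = 405.974 mGal
Bouguer slab correction = 0.04193 × 2.42 × 2952.0 = 299.54 mGal
Simple Bouguer anomaly = 405.974 − (299.54) = 106.434 mGal
Complete Bouguer anomaly = 106.434 + 5.77 = 112.204 mGal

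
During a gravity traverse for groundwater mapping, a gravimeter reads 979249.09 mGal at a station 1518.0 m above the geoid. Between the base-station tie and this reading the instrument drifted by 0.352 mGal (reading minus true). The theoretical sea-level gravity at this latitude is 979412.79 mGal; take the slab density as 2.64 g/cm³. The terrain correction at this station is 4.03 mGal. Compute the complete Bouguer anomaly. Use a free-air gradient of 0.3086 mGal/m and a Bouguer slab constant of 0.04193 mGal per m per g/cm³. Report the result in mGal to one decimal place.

140.4

Drift-corrected reading = 979249.09 − (0.352) = 979248.738 mGal
Free-air correction = 0.3086 × 1518.0 = 468.45 mGal
Free-air anomaly = 979248.738 − 979412.79 + (468.45) = 304.398 mGal
Bouguer slab correction = 0.04193 × 2.64 × 1518.0 = 168.04 mGal
Simple Bouguer anomaly = 304.398 − (168.04) = 136.358 mGal
Complete Bouguer anomaly = 136.358 + 4.03 = 140.388 mGal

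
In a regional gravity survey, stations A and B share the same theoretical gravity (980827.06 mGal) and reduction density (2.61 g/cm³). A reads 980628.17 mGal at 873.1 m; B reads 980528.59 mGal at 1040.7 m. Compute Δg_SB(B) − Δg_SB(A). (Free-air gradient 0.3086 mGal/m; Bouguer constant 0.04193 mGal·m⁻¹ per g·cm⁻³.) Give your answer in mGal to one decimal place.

Δg_SB(A) = 980628.17 − 980827.06 + 0.3086×873.1 − 0.04193×2.61×873.1 = -25.00 mGal
Δg_SB(B) = 980528.59 − 980827.06 + 0.3086×1040.7 − 0.04193×2.61×1040.7 = -91.20 mGal
Difference = -91.20 − (-25.00) = -66.20 mGal

-66.2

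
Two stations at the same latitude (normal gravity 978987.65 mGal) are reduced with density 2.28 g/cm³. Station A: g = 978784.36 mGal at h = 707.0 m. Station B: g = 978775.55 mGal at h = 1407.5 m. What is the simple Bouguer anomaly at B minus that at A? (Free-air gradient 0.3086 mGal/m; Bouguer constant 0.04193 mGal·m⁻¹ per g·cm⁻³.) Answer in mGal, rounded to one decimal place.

Δg_SB(A) = 978784.36 − 978987.65 + 0.3086×707.0 − 0.04193×2.28×707.0 = -52.70 mGal
Δg_SB(B) = 978775.55 − 978987.65 + 0.3086×1407.5 − 0.04193×2.28×1407.5 = 87.70 mGal
Difference = 87.70 − (-52.70) = 140.40 mGal

140.4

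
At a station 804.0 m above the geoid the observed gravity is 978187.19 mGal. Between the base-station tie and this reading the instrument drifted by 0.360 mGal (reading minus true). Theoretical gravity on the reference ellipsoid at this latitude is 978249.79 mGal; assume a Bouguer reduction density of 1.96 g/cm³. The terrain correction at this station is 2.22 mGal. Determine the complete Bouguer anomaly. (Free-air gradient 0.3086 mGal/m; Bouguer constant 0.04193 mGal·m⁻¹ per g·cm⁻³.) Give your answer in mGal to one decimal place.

Drift-corrected reading = 978187.19 − (0.360) = 978186.830 mGal
Free-air correction = 0.3086 × 804.0 = 248.11 mGal
Free-air anomaly = 978186.830 − 978249.79 + (248.11) = 185.150 mGal
Bouguer slab correction = 0.04193 × 1.96 × 804.0 = 66.07 mGal
Simple Bouguer anomaly = 185.150 − (66.07) = 119.080 mGal
Complete Bouguer anomaly = 119.080 + 2.22 = 121.300 mGal

121.3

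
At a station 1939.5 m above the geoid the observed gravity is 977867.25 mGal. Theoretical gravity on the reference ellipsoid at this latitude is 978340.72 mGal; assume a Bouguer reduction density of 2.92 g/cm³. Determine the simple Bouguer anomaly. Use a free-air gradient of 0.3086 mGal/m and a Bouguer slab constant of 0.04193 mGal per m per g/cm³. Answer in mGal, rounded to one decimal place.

Free-air correction = 0.3086 × 1939.5 = 598.53 mGal
Free-air anomaly = 977867.25 − 978340.72 + (598.53) = 125.06 mGal
Bouguer slab correction = 0.04193 × 2.92 × 1939.5 = 237.46 mGal
Simple Bouguer anomaly = 125.06 − (237.46) = -112.40 mGal

-112.4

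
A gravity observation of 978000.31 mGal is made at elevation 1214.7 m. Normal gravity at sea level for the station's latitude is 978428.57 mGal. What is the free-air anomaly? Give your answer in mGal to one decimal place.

-53.4

Free-air correction = 0.3086 × 1214.7 = 374.86 mGal
Free-air anomaly = 978000.31 − 978428.57 + (374.86) = -53.40 mGal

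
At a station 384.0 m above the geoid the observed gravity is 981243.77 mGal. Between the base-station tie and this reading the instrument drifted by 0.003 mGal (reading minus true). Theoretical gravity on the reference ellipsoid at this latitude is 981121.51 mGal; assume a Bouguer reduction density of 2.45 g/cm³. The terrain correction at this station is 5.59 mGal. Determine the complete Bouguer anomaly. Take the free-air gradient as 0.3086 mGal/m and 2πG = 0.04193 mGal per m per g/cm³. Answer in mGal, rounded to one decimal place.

206.9

Drift-corrected reading = 981243.77 − (0.003) = 981243.767 mGal
Free-air correction = 0.3086 × 384.0 = 118.50 mGal
Free-air anomaly = 981243.767 − 981121.51 + (118.50) = 240.757 mGal
Bouguer slab correction = 0.04193 × 2.45 × 384.0 = 39.45 mGal
Simple Bouguer anomaly = 240.757 − (39.45) = 201.307 mGal
Complete Bouguer anomaly = 201.307 + 5.59 = 206.897 mGal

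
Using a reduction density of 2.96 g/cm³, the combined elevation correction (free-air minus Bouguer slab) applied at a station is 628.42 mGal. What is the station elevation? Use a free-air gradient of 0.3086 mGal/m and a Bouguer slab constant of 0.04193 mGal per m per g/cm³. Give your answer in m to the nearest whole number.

3406

Combined gradient = 0.3086 − 0.04193 × 2.96 = 0.1844872 mGal/m
h = 628.42 / 0.1844872 = 3406.31 m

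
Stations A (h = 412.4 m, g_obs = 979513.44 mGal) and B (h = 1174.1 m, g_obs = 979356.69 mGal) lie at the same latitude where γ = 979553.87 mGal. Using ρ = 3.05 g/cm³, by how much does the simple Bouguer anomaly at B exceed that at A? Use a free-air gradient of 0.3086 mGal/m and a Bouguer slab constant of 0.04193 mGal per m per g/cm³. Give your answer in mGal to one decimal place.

-19.1

Δg_SB(A) = 979513.44 − 979553.87 + 0.3086×412.4 − 0.04193×3.05×412.4 = 34.10 mGal
Δg_SB(B) = 979356.69 − 979553.87 + 0.3086×1174.1 − 0.04193×3.05×1174.1 = 15.00 mGal
Difference = 15.00 − (34.10) = -19.10 mGal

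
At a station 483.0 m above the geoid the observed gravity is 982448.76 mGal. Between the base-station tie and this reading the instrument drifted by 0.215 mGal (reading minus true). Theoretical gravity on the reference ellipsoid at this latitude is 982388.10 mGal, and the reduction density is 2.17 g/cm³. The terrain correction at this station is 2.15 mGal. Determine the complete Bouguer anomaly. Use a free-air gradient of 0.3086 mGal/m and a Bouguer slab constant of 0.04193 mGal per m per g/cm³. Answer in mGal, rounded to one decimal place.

167.7

Drift-corrected reading = 982448.76 − (0.215) = 982448.545 mGal
Free-air correction = 0.3086 × 483.0 = 149.05 mGal
Free-air anomaly = 982448.545 − 982388.10 + (149.05) = 209.495 mGal
Bouguer slab correction = 0.04193 × 2.17 × 483.0 = 43.95 mGal
Simple Bouguer anomaly = 209.495 − (43.95) = 165.545 mGal
Complete Bouguer anomaly = 165.545 + 2.15 = 167.695 mGal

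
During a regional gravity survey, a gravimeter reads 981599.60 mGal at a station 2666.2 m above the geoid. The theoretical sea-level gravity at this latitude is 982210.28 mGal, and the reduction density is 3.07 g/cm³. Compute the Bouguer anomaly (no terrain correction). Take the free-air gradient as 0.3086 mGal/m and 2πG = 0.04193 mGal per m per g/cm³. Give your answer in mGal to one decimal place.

Free-air correction = 0.3086 × 2666.2 = 822.79 mGal
Free-air anomaly = 981599.60 − 982210.28 + (822.79) = 212.11 mGal
Bouguer slab correction = 0.04193 × 3.07 × 2666.2 = 343.21 mGal
Simple Bouguer anomaly = 212.11 − (343.21) = -131.10 mGal

-131.1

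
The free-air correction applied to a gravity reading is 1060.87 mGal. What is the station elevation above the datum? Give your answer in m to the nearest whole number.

3438

h = 1060.87 / 0.3086 = 3437.69 m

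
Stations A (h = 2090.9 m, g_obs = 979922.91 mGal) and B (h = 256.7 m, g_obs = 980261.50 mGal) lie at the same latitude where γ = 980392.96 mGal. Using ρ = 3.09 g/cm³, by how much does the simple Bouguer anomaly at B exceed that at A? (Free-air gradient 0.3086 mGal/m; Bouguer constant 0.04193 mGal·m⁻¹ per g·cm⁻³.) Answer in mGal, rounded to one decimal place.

10.2

Δg_SB(A) = 979922.91 − 980392.96 + 0.3086×2090.9 − 0.04193×3.09×2090.9 = -95.70 mGal
Δg_SB(B) = 980261.50 − 980392.96 + 0.3086×256.7 − 0.04193×3.09×256.7 = -85.50 mGal
Difference = -85.50 − (-95.70) = 10.20 mGal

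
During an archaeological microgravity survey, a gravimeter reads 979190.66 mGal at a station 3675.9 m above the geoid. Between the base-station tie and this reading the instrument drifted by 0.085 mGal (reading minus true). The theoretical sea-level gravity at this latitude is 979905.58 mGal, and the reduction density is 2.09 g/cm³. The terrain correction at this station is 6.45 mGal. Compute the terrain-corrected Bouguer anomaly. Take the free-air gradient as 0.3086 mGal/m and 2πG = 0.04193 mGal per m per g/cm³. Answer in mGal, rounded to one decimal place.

Drift-corrected reading = 979190.66 − (0.085) = 979190.575 mGal
Free-air correction = 0.3086 × 3675.9 = 1134.38 mGal
Free-air anomaly = 979190.575 − 979905.58 + (1134.38) = 419.375 mGal
Bouguer slab correction = 0.04193 × 2.09 × 3675.9 = 322.13 mGal
Simple Bouguer anomaly = 419.375 − (322.13) = 97.245 mGal
Complete Bouguer anomaly = 97.245 + 6.45 = 103.695 mGal

103.7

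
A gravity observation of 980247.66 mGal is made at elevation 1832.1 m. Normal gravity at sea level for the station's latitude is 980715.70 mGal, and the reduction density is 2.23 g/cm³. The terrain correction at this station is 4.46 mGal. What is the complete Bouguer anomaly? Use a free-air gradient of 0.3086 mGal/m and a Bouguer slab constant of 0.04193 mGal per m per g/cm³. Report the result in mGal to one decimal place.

Free-air correction = 0.3086 × 1832.1 = 565.39 mGal
Free-air anomaly = 980247.66 − 980715.70 + (565.39) = 97.35 mGal
Bouguer slab correction = 0.04193 × 2.23 × 1832.1 = 171.31 mGal
Simple Bouguer anomaly = 97.35 − (171.31) = -73.96 mGal
Complete Bouguer anomaly = -73.96 + 4.46 = -69.50 mGal

-69.5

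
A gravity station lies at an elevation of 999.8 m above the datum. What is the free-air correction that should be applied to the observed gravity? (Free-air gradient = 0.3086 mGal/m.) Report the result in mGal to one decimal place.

Free-air correction = 0.3086 × 999.8 = 308.5 mGal

308.5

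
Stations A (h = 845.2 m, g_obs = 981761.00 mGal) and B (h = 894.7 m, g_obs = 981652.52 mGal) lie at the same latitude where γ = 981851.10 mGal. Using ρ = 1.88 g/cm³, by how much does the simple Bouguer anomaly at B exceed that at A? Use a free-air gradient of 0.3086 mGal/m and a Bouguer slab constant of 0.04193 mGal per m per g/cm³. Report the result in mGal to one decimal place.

Δg_SB(A) = 981761.00 − 981851.10 + 0.3086×845.2 − 0.04193×1.88×845.2 = 104.10 mGal
Δg_SB(B) = 981652.52 − 981851.10 + 0.3086×894.7 − 0.04193×1.88×894.7 = 7.00 mGal
Difference = 7.00 − (104.10) = -97.10 mGal

-97.1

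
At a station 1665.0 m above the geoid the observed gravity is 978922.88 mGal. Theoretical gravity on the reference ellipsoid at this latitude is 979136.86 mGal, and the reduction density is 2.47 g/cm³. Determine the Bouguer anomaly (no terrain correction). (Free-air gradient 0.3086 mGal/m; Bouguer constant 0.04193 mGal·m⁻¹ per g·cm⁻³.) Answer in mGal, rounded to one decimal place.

127.4

Free-air correction = 0.3086 × 1665.0 = 513.82 mGal
Free-air anomaly = 978922.88 − 979136.86 + (513.82) = 299.84 mGal
Bouguer slab correction = 0.04193 × 2.47 × 1665.0 = 172.44 mGal
Simple Bouguer anomaly = 299.84 − (172.44) = 127.40 mGal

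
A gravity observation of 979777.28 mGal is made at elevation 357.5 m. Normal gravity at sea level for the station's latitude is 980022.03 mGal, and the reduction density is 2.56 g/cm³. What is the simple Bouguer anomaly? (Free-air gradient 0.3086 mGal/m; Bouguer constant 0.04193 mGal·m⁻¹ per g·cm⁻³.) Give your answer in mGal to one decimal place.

Free-air correction = 0.3086 × 357.5 = 110.32 mGal
Free-air anomaly = 979777.28 − 980022.03 + (110.32) = -134.43 mGal
Bouguer slab correction = 0.04193 × 2.56 × 357.5 = 38.37 mGal
Simple Bouguer anomaly = -134.43 − (38.37) = -172.80 mGal

-172.8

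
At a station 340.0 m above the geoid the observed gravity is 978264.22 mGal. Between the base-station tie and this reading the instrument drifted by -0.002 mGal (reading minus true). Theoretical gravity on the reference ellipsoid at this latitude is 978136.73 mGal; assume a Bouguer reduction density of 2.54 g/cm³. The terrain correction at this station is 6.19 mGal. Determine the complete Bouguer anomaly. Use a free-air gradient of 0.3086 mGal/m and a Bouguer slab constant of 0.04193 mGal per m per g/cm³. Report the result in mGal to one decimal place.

202.4

Drift-corrected reading = 978264.22 − (-0.002) = 978264.222 mGal
Free-air correction = 0.3086 × 340.0 = 104.92 mGal
Free-air anomaly = 978264.222 − 978136.73 + (104.92) = 232.412 mGal
Bouguer slab correction = 0.04193 × 2.54 × 340.0 = 36.21 mGal
Simple Bouguer anomaly = 232.412 − (36.21) = 196.202 mGal
Complete Bouguer anomaly = 196.202 + 6.19 = 202.392 mGal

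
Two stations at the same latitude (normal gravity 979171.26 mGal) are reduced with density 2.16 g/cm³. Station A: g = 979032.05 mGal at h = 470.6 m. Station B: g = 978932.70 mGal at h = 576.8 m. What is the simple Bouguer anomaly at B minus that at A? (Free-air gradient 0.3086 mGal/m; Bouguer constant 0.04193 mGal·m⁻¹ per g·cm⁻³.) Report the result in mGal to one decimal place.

Δg_SB(A) = 979032.05 − 979171.26 + 0.3086×470.6 − 0.04193×2.16×470.6 = -36.60 mGal
Δg_SB(B) = 978932.70 − 979171.26 + 0.3086×576.8 − 0.04193×2.16×576.8 = -112.80 mGal
Difference = -112.80 − (-36.60) = -76.20 mGal

-76.2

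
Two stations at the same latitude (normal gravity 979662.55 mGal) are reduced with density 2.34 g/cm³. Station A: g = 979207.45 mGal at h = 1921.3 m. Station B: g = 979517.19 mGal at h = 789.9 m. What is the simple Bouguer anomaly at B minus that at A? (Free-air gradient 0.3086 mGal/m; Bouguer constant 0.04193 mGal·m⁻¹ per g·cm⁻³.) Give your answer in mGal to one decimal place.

Δg_SB(A) = 979207.45 − 979662.55 + 0.3086×1921.3 − 0.04193×2.34×1921.3 = -50.70 mGal
Δg_SB(B) = 979517.19 − 979662.55 + 0.3086×789.9 − 0.04193×2.34×789.9 = 20.90 mGal
Difference = 20.90 − (-50.70) = 71.60 mGal

71.6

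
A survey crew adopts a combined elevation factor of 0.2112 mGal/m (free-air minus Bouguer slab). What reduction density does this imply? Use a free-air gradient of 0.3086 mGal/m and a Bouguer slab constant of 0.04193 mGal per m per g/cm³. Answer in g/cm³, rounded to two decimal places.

0.2112 = 0.3086 − 0.04193 × ρ
ρ = (0.3086 − 0.2112) / 0.04193 = 2.32 g/cm³

2.32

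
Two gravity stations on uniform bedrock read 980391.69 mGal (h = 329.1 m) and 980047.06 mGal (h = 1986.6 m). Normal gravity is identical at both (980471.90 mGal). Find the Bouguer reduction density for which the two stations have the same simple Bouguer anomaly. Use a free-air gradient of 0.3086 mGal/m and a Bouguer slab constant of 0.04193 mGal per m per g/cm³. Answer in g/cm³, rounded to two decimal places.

Δg_obs = 980047.06 − 980391.69 = -344.63 mGal over Δh = 1986.6 − 329.1 = 1657.5 m
Equal Bouguer anomalies ⇒ Δg_obs + (0.3086 − 0.04193ρ)·Δh = 0
0.3086 − 0.04193ρ = −Δg_obs/Δh = 0.20792
ρ = (0.3086 − 0.20792) / 0.04193 = 2.40 g/cm³

2.40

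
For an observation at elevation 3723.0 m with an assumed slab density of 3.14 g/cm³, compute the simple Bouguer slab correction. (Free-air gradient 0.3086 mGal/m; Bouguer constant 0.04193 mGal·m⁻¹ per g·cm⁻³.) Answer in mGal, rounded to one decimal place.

490.2

Bouguer slab correction = 0.04193 × 3.14 × 3723.0 = 490.2 mGal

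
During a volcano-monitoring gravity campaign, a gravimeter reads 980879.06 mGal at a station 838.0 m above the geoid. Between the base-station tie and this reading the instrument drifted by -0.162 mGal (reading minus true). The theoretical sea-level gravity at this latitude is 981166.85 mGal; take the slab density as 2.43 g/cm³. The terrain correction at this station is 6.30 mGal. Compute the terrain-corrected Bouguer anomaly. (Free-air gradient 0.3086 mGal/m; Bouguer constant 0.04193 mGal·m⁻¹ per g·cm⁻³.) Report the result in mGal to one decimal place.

Drift-corrected reading = 980879.06 − (-0.162) = 980879.222 mGal
Free-air correction = 0.3086 × 838.0 = 258.61 mGal
Free-air anomaly = 980879.222 − 981166.85 + (258.61) = -29.018 mGal
Bouguer slab correction = 0.04193 × 2.43 × 838.0 = 85.38 mGal
Simple Bouguer anomaly = -29.018 − (85.38) = -114.398 mGal
Complete Bouguer anomaly = -114.398 + 6.30 = -108.098 mGal

-108.1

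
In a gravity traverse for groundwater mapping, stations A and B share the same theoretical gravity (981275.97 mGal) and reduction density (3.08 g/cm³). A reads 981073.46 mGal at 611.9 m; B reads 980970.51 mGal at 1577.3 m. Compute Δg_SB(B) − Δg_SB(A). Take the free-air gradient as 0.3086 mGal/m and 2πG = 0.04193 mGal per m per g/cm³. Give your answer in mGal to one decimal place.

Δg_SB(A) = 981073.46 − 981275.97 + 0.3086×611.9 − 0.04193×3.08×611.9 = -92.70 mGal
Δg_SB(B) = 980970.51 − 981275.97 + 0.3086×1577.3 − 0.04193×3.08×1577.3 = -22.40 mGal
Difference = -22.40 − (-92.70) = 70.30 mGal

70.3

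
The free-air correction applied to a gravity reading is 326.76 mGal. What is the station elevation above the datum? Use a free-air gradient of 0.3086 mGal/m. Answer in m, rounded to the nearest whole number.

1059

h = 326.76 / 0.3086 = 1058.85 m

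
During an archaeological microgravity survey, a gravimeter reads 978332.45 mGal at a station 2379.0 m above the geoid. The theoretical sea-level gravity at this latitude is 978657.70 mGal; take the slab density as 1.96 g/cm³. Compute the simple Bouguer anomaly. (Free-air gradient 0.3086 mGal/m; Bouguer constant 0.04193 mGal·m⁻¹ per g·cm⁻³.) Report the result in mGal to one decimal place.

Free-air correction = 0.3086 × 2379.0 = 734.16 mGal
Free-air anomaly = 978332.45 − 978657.70 + (734.16) = 408.91 mGal
Bouguer slab correction = 0.04193 × 1.96 × 2379.0 = 195.51 mGal
Simple Bouguer anomaly = 408.91 − (195.51) = 213.40 mGal

213.4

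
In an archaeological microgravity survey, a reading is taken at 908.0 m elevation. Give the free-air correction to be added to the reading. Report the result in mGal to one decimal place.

Free-air correction = 0.3086 × 908.0 = 280.2 mGal

280.2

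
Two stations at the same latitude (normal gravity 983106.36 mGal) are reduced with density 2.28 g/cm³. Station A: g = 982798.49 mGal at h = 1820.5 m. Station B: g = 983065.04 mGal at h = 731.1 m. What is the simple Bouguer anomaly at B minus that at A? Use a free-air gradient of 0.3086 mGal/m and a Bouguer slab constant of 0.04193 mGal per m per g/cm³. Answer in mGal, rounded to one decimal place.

34.5

Δg_SB(A) = 982798.49 − 983106.36 + 0.3086×1820.5 − 0.04193×2.28×1820.5 = 79.90 mGal
Δg_SB(B) = 983065.04 − 983106.36 + 0.3086×731.1 − 0.04193×2.28×731.1 = 114.40 mGal
Difference = 114.40 − (79.90) = 34.50 mGal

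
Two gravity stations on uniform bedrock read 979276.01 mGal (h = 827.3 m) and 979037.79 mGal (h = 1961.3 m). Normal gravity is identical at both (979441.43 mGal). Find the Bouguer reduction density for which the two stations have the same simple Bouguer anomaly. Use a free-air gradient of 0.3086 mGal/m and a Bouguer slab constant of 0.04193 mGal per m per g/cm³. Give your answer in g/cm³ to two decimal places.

2.35

Δg_obs = 979037.79 − 979276.01 = -238.22 mGal over Δh = 1961.3 − 827.3 = 1134.0 m
Equal Bouguer anomalies ⇒ Δg_obs + (0.3086 − 0.04193ρ)·Δh = 0
0.3086 − 0.04193ρ = −Δg_obs/Δh = 0.21007
ρ = (0.3086 − 0.21007) / 0.04193 = 2.35 g/cm³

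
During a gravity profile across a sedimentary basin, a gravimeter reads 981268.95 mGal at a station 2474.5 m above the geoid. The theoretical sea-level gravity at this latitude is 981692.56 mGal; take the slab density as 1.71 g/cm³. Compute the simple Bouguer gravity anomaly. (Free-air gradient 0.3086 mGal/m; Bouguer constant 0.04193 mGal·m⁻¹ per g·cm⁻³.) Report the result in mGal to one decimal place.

Free-air correction = 0.3086 × 2474.5 = 763.63 mGal
Free-air anomaly = 981268.95 − 981692.56 + (763.63) = 340.02 mGal
Bouguer slab correction = 0.04193 × 1.71 × 2474.5 = 177.42 mGal
Simple Bouguer anomaly = 340.02 − (177.42) = 162.60 mGal

162.6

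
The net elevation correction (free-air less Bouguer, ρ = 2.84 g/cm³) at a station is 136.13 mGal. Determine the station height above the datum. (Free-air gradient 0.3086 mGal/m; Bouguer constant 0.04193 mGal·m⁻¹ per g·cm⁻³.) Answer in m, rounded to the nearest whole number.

718

Combined gradient = 0.3086 − 0.04193 × 2.84 = 0.1895188 mGal/m
h = 136.13 / 0.1895188 = 718.29 m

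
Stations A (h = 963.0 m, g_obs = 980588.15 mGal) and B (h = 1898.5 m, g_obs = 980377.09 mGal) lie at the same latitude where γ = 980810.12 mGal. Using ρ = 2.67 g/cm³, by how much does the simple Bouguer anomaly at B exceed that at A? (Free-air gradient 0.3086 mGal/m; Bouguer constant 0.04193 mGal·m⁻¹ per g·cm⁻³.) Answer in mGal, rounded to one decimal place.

Δg_SB(A) = 980588.15 − 980810.12 + 0.3086×963.0 − 0.04193×2.67×963.0 = -32.60 mGal
Δg_SB(B) = 980377.09 − 980810.12 + 0.3086×1898.5 − 0.04193×2.67×1898.5 = -59.70 mGal
Difference = -59.70 − (-32.60) = -27.10 mGal

-27.1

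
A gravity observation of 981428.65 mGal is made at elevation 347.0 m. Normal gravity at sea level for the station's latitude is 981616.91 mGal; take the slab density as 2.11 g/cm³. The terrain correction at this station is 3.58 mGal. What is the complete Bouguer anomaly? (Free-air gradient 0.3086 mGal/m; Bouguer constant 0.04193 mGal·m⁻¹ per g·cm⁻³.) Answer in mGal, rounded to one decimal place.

-108.3

Free-air correction = 0.3086 × 347.0 = 107.08 mGal
Free-air anomaly = 981428.65 − 981616.91 + (107.08) = -81.18 mGal
Bouguer slab correction = 0.04193 × 2.11 × 347.0 = 30.70 mGal
Simple Bouguer anomaly = -81.18 − (30.70) = -111.88 mGal
Complete Bouguer anomaly = -111.88 + 3.58 = -108.30 mGal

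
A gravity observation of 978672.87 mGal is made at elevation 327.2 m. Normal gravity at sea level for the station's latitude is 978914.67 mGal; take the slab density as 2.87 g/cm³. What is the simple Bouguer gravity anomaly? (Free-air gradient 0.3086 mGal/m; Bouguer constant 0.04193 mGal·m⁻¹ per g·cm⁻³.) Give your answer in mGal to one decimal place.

Free-air correction = 0.3086 × 327.2 = 100.97 mGal
Free-air anomaly = 978672.87 − 978914.67 + (100.97) = -140.83 mGal
Bouguer slab correction = 0.04193 × 2.87 × 327.2 = 39.37 mGal
Simple Bouguer anomaly = -140.83 − (39.37) = -180.20 mGal

-180.2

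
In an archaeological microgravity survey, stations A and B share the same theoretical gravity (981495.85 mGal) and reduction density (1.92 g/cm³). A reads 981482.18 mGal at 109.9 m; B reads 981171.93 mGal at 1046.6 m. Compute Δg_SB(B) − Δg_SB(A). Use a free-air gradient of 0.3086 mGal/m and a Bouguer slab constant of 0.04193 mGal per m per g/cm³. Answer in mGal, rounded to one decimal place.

Δg_SB(A) = 981482.18 − 981495.85 + 0.3086×109.9 − 0.04193×1.92×109.9 = 11.40 mGal
Δg_SB(B) = 981171.93 − 981495.85 + 0.3086×1046.6 − 0.04193×1.92×1046.6 = -85.20 mGal
Difference = -85.20 − (11.40) = -96.60 mGal

-96.6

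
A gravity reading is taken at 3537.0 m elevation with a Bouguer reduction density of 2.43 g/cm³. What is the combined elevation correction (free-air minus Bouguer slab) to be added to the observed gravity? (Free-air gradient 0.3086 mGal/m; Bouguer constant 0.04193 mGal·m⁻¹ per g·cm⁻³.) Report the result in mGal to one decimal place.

731.1

Combined gradient = 0.3086 − 0.04193 × 2.43 = 0.2067101 mGal/m
Combined elevation correction = 0.2067101 × 3537.0 = 731.1 mGal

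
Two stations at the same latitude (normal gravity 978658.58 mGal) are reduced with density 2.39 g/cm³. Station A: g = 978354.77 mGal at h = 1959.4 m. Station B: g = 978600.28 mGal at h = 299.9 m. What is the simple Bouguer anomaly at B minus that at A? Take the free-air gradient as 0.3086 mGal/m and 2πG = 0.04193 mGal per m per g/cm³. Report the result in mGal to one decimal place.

-100.3

Δg_SB(A) = 978354.77 − 978658.58 + 0.3086×1959.4 − 0.04193×2.39×1959.4 = 104.50 mGal
Δg_SB(B) = 978600.28 − 978658.58 + 0.3086×299.9 − 0.04193×2.39×299.9 = 4.20 mGal
Difference = 4.20 − (104.50) = -100.30 mGal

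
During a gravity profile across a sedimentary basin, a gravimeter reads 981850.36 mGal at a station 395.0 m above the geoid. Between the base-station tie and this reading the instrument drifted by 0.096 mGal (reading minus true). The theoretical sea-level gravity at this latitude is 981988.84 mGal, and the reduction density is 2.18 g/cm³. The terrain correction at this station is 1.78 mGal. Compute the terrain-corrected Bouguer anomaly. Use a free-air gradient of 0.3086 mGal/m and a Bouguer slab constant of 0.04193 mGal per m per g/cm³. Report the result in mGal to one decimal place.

-51.0

Drift-corrected reading = 981850.36 − (0.096) = 981850.264 mGal
Free-air correction = 0.3086 × 395.0 = 121.90 mGal
Free-air anomaly = 981850.264 − 981988.84 + (121.90) = -16.676 mGal
Bouguer slab correction = 0.04193 × 2.18 × 395.0 = 36.11 mGal
Simple Bouguer anomaly = -16.676 − (36.11) = -52.786 mGal
Complete Bouguer anomaly = -52.786 + 1.78 = -51.006 mGal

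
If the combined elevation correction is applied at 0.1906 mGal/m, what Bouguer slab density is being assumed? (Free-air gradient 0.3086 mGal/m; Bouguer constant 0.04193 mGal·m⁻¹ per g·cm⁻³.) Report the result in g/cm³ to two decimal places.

2.81

0.1906 = 0.3086 − 0.04193 × ρ
ρ = (0.3086 − 0.1906) / 0.04193 = 2.81 g/cm³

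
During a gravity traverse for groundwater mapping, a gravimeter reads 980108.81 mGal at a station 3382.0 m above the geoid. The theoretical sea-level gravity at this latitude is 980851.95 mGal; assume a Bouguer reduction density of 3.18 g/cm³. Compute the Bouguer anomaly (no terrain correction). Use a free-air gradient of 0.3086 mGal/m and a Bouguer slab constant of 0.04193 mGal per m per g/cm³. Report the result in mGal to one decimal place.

-150.4

Free-air correction = 0.3086 × 3382.0 = 1043.69 mGal
Free-air anomaly = 980108.81 − 980851.95 + (1043.69) = 300.55 mGal
Bouguer slab correction = 0.04193 × 3.18 × 3382.0 = 450.95 mGal
Simple Bouguer anomaly = 300.55 − (450.95) = -150.40 mGal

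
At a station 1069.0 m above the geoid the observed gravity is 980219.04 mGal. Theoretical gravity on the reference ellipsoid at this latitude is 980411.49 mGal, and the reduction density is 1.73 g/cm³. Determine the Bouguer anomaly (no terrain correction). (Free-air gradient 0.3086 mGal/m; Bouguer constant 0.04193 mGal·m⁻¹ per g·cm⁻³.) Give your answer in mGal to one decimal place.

Free-air correction = 0.3086 × 1069.0 = 329.89 mGal
Free-air anomaly = 980219.04 − 980411.49 + (329.89) = 137.44 mGal
Bouguer slab correction = 0.04193 × 1.73 × 1069.0 = 77.54 mGal
Simple Bouguer anomaly = 137.44 − (77.54) = 59.90 mGal

59.9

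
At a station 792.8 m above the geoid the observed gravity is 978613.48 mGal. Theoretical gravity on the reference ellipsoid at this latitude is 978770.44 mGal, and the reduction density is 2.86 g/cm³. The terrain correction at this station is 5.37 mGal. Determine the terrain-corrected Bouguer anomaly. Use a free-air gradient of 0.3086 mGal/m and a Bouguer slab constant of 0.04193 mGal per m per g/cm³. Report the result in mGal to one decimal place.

-2.0

Free-air correction = 0.3086 × 792.8 = 244.66 mGal
Free-air anomaly = 978613.48 − 978770.44 + (244.66) = 87.70 mGal
Bouguer slab correction = 0.04193 × 2.86 × 792.8 = 95.07 mGal
Simple Bouguer anomaly = 87.70 − (95.07) = -7.37 mGal
Complete Bouguer anomaly = -7.37 + 5.37 = -2.00 mGal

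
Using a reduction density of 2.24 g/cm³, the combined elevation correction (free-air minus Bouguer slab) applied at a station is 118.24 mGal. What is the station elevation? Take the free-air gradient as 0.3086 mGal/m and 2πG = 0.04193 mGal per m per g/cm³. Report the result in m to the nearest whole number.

Combined gradient = 0.3086 − 0.04193 × 2.24 = 0.2146768 mGal/m
h = 118.24 / 0.2146768 = 550.78 m

551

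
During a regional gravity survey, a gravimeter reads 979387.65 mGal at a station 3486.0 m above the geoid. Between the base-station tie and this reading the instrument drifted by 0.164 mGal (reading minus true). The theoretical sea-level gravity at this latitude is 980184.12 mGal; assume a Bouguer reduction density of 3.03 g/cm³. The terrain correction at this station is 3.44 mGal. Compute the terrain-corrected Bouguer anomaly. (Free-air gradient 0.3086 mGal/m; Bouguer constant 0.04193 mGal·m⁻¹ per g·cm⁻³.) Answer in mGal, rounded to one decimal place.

-160.3

Drift-corrected reading = 979387.65 − (0.164) = 979387.486 mGal
Free-air correction = 0.3086 × 3486.0 = 1075.78 mGal
Free-air anomaly = 979387.486 − 980184.12 + (1075.78) = 279.146 mGal
Bouguer slab correction = 0.04193 × 3.03 × 3486.0 = 442.89 mGal
Simple Bouguer anomaly = 279.146 − (442.89) = -163.744 mGal
Complete Bouguer anomaly = -163.744 + 3.44 = -160.304 mGal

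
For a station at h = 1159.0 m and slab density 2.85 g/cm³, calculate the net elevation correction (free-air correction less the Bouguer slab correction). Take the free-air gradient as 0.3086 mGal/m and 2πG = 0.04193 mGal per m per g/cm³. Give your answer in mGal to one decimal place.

219.2

Combined gradient = 0.3086 − 0.04193 × 2.85 = 0.1890995 mGal/m
Combined elevation correction = 0.1890995 × 1159.0 = 219.2 mGal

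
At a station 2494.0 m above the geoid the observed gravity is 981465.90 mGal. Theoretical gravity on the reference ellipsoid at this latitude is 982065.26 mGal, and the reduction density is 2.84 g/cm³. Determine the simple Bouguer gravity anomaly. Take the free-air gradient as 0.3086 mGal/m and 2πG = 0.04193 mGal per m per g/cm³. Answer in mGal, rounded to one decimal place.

-126.7

Free-air correction = 0.3086 × 2494.0 = 769.65 mGal
Free-air anomaly = 981465.90 − 982065.26 + (769.65) = 170.29 mGal
Bouguer slab correction = 0.04193 × 2.84 × 2494.0 = 296.99 mGal
Simple Bouguer anomaly = 170.29 − (296.99) = -126.70 mGal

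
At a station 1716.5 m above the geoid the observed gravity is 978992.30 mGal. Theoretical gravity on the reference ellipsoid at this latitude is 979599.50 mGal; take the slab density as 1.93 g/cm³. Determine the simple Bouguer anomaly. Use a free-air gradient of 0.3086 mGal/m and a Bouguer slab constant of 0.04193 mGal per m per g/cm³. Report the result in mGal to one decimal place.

-216.4

Free-air correction = 0.3086 × 1716.5 = 529.71 mGal
Free-air anomaly = 978992.30 − 979599.50 + (529.71) = -77.49 mGal
Bouguer slab correction = 0.04193 × 1.93 × 1716.5 = 138.91 mGal
Simple Bouguer anomaly = -77.49 − (138.91) = -216.40 mGal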